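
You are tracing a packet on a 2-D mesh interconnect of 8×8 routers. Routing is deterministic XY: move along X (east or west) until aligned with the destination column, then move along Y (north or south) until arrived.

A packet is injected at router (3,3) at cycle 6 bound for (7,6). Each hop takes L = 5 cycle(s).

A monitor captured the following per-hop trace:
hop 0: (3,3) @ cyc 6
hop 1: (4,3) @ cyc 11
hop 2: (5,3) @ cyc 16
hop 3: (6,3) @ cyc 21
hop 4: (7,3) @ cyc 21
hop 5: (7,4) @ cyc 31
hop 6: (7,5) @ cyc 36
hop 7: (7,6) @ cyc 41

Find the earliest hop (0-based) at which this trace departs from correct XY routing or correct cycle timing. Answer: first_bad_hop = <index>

first_bad_hop = 4

hop 1: step (+1,+0), +5 cyc — ok
hop 2: step (+1,+0), +5 cyc — ok
hop 3: step (+1,+0), +5 cyc — ok
hop 4: step (+1,+0), +0 cyc — BAD: Δcyc=0≠L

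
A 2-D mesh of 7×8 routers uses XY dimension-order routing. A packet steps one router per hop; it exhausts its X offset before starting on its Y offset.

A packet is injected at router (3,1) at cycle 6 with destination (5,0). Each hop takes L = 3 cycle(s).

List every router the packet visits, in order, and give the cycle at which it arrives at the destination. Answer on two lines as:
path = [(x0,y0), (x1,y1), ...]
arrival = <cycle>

path = [(3,1), (4,1), (5,1), (5,0)]
arrival = 15

t=6: at (3,1)
t=9: at (4,1) after E
t=12: at (5,1) after E
t=15: at (5,0) after S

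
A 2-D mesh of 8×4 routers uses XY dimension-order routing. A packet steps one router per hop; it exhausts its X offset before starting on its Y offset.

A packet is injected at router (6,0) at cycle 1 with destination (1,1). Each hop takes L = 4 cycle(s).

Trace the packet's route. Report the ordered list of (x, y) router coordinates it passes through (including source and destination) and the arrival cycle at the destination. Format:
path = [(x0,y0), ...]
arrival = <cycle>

t=1: at (6,0)
t=5: at (5,0) after W
t=9: at (4,0) after W
t=13: at (3,0) after W
t=17: at (2,0) after W
t=21: at (1,0) after W
t=25: at (1,1) after N

path = [(6,0), (5,0), (4,0), (3,0), (2,0), (1,0), (1,1)]
arrival = 25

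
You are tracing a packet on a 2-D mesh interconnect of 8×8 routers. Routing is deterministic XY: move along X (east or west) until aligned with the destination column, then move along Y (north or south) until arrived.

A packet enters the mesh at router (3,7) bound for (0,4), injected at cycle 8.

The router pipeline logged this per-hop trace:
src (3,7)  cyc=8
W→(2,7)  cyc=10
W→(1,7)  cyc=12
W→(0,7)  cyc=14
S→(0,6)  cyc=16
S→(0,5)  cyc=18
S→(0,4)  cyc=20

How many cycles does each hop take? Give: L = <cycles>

Δcyc across hop 0→1: 10 − 8 = 2.
Per-hop latency L = Δcyc = 2.

L = 2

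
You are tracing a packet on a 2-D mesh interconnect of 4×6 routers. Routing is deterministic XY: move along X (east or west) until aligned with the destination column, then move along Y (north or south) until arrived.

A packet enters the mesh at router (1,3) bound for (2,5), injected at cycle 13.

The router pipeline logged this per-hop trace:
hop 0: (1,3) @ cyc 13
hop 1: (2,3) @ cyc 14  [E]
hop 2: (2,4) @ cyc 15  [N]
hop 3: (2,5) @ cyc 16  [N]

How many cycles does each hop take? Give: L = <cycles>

L = 1

Δcyc across hop 0→1: 14 − 13 = 1.
That increment is L by definition: L = 1.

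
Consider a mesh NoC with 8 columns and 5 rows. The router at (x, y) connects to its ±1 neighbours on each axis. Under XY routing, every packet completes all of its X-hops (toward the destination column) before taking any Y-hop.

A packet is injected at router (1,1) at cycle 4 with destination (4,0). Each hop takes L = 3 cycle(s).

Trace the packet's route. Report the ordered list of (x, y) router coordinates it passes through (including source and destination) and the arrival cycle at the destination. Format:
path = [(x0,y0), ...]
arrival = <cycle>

path = [(1,1), (2,1), (3,1), (4,1), (4,0)]
arrival = 16

  0. router=(1,1) cycle=4 (inject)
  1. router=(2,1) cycle=7 dir=E
  2. router=(3,1) cycle=10 dir=E
  3. router=(4,1) cycle=13 dir=E
  4. router=(4,0) cycle=16 dir=S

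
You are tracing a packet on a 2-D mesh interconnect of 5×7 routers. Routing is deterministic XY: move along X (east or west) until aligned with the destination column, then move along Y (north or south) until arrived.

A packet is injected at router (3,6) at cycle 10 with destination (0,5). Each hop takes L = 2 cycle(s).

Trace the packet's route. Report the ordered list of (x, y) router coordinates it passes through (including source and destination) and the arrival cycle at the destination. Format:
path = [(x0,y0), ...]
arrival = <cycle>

#0 — 3,6 | c10
#1 — 2,6 | c12 | W
#2 — 1,6 | c14 | W
#3 — 0,6 | c16 | W
#4 — 0,5 | c18 | S

path = [(3,6), (2,6), (1,6), (0,6), (0,5)]
arrival = 18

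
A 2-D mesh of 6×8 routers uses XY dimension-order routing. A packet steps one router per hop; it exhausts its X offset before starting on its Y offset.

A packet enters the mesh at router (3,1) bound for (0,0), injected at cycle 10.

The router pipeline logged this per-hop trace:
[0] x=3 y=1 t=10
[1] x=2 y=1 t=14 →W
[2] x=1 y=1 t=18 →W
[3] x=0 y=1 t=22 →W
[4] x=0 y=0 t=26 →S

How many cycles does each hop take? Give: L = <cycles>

cyc[1] − cyc[0] = 14 − 10 = 4.
Per-hop latency L = Δcyc = 4.

L = 4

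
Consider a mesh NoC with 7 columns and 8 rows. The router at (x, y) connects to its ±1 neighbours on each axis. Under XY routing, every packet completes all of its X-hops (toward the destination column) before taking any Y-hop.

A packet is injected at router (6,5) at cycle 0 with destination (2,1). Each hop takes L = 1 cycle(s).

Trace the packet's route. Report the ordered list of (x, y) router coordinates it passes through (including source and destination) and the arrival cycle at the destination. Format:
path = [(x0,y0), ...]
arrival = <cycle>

t=0: at (6,5)
t=1: at (5,5) after W
t=2: at (4,5) after W
t=3: at (3,5) after W
t=4: at (2,5) after W
t=5: at (2,4) after S
t=6: at (2,3) after S
t=7: at (2,2) after S
t=8: at (2,1) after S

path = [(6,5), (5,5), (4,5), (3,5), (2,5), (2,4), (2,3), (2,2), (2,1)]
arrival = 8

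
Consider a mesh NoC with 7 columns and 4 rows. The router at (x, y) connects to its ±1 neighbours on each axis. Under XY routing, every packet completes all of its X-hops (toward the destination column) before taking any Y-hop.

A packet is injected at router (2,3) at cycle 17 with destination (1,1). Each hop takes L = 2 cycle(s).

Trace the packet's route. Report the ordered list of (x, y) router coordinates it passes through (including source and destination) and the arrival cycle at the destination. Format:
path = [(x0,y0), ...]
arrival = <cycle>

path = [(2,3), (1,3), (1,2), (1,1)]
arrival = 23

[0] x=2 y=3 t=17
[1] x=1 y=3 t=19 →W
[2] x=1 y=2 t=21 →S
[3] x=1 y=1 t=23 →S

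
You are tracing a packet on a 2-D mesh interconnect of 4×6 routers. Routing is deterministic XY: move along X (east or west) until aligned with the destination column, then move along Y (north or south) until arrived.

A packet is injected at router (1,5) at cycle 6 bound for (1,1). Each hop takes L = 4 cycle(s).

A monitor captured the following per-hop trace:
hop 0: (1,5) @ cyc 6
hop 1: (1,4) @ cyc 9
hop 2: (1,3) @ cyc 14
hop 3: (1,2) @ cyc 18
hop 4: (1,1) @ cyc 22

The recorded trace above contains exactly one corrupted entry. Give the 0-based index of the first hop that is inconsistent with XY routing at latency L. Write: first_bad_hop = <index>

first_bad_hop = 1

[1] (+0,-1) / 3c ⇒ BAD: Δcyc=3≠L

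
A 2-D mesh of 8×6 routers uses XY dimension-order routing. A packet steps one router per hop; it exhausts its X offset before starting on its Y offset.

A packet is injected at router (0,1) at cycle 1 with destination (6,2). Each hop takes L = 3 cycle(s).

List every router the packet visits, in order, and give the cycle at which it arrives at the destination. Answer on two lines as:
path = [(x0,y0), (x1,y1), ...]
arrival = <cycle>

path = [(0,1), (1,1), (2,1), (3,1), (4,1), (5,1), (6,1), (6,2)]
arrival = 22

t=1: at (0,1)
t=4: at (1,1) after E
t=7: at (2,1) after E
t=10: at (3,1) after E
t=13: at (4,1) after E
t=16: at (5,1) after E
t=19: at (6,1) after E
t=22: at (6,2) after N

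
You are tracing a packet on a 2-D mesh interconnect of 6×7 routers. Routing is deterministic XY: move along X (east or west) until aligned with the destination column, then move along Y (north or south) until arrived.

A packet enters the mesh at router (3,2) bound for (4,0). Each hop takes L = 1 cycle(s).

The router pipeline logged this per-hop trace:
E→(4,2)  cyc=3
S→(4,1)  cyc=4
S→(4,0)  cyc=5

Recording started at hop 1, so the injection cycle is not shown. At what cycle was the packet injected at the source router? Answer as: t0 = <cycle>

Hop 1 reached at cycle 3; hop k is at t0 + k·L.
So t0 = 3 − 1·1 = 2.

t0 = 2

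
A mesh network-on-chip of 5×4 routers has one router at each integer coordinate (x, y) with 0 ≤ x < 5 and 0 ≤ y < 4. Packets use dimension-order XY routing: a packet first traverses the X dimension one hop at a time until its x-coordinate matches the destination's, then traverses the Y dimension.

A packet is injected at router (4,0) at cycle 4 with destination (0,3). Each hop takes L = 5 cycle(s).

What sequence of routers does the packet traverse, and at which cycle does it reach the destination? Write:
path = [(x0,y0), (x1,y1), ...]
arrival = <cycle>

  0. router=(4,0) cycle=4 (inject)
  1. router=(3,0) cycle=9 dir=W
  2. router=(2,0) cycle=14 dir=W
  3. router=(1,0) cycle=19 dir=W
  4. router=(0,0) cycle=24 dir=W
  5. router=(0,1) cycle=29 dir=N
  6. router=(0,2) cycle=34 dir=N
  7. router=(0,3) cycle=39 dir=N

path = [(4,0), (3,0), (2,0), (1,0), (0,0), (0,1), (0,2), (0,3)]
arrival = 39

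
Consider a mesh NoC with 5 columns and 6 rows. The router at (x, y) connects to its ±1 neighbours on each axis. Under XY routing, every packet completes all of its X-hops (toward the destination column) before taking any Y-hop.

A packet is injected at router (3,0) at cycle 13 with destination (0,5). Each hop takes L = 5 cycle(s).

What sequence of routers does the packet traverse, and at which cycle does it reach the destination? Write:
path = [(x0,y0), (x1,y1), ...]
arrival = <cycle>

src (3,0)  cyc=13
W→(2,0)  cyc=18
W→(1,0)  cyc=23
W→(0,0)  cyc=28
N→(0,1)  cyc=33
N→(0,2)  cyc=38
N→(0,3)  cyc=43
N→(0,4)  cyc=48
N→(0,5)  cyc=53

path = [(3,0), (2,0), (1,0), (0,0), (0,1), (0,2), (0,3), (0,4), (0,5)]
arrival = 53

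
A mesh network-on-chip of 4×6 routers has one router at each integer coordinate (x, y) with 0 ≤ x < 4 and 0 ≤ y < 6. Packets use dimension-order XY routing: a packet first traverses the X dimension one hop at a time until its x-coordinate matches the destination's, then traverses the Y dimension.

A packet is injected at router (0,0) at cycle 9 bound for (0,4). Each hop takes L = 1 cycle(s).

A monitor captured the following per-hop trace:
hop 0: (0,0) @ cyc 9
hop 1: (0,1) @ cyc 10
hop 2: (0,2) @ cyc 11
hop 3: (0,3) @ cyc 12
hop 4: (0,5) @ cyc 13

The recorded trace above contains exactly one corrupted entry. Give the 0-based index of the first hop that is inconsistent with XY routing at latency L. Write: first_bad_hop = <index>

first_bad_hop = 4

check 1→ d=(0,1) cyc+1: ok
check 2→ d=(0,1) cyc+1: ok
check 3→ d=(0,1) cyc+1: ok
check 4→ d=(0,2) cyc+1: BAD: non-unit step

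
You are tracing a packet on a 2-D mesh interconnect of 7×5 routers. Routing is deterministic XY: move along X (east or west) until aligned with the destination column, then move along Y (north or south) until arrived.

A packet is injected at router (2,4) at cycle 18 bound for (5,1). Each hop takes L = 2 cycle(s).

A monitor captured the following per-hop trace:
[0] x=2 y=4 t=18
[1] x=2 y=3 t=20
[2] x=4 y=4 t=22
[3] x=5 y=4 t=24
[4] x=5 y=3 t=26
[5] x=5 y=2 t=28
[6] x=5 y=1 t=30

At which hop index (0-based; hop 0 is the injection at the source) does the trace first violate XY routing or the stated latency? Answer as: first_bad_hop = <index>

  1: Δx=+0 Δy=-1 Δt=2 [BAD: Y-move but x=2≠5]

first_bad_hop = 1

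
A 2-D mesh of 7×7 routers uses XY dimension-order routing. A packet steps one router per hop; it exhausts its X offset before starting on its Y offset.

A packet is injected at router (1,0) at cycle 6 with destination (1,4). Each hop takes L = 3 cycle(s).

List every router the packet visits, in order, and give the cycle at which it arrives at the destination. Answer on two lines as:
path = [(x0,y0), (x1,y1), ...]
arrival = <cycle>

path = [(1,0), (1,1), (1,2), (1,3), (1,4)]
arrival = 18

t=6: at (1,0)
t=9: at (1,1) after N
t=12: at (1,2) after N
t=15: at (1,3) after N
t=18: at (1,4) after N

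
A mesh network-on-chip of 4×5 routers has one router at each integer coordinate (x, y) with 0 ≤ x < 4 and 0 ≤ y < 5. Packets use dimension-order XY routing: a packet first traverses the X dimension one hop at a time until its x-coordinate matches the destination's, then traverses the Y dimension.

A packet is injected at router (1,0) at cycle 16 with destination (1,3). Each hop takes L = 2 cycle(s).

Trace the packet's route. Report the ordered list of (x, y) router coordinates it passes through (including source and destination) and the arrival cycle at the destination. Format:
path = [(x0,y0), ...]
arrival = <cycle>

path = [(1,0), (1,1), (1,2), (1,3)]
arrival = 22

src (1,0)  cyc=16
N→(1,1)  cyc=18
N→(1,2)  cyc=20
N→(1,3)  cyc=22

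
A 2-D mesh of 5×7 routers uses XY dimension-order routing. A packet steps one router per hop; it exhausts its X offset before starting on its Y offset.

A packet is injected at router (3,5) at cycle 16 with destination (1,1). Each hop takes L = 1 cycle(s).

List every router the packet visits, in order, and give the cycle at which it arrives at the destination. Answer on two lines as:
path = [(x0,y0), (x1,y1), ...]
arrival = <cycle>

src (3,5)  cyc=16
W→(2,5)  cyc=17
W→(1,5)  cyc=18
S→(1,4)  cyc=19
S→(1,3)  cyc=20
S→(1,2)  cyc=21
S→(1,1)  cyc=22

path = [(3,5), (2,5), (1,5), (1,4), (1,3), (1,2), (1,1)]
arrival = 22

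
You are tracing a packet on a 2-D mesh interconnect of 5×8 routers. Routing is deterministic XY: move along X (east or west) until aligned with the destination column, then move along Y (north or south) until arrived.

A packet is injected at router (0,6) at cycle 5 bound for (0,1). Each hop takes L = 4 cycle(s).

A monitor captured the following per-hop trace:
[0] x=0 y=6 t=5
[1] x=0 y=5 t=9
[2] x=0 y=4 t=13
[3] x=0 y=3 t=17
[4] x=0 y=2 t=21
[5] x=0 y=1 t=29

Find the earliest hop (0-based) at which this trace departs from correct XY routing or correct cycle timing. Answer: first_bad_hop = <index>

first_bad_hop = 5

[1] (+0,-1) / 4c ⇒ ok
[2] (+0,-1) / 4c ⇒ ok
[3] (+0,-1) / 4c ⇒ ok
[4] (+0,-1) / 4c ⇒ ok
[5] (+0,-1) / 8c ⇒ BAD: Δcyc=8≠L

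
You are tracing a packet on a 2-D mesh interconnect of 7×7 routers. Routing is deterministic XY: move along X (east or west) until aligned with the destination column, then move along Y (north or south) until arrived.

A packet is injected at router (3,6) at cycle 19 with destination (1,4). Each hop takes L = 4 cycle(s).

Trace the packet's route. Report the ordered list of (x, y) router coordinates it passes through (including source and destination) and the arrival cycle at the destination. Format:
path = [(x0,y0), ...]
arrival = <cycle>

path = [(3,6), (2,6), (1,6), (1,5), (1,4)]
arrival = 35

src (3,6)  cyc=19
W→(2,6)  cyc=23
W→(1,6)  cyc=27
S→(1,5)  cyc=31
S→(1,4)  cyc=35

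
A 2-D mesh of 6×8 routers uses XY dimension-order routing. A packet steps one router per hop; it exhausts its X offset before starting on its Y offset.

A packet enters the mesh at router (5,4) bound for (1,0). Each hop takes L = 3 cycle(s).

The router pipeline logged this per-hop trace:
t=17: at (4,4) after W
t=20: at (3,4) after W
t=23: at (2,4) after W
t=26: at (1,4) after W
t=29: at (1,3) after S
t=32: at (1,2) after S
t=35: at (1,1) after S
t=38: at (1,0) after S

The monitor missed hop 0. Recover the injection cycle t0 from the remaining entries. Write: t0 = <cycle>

The first recorded entry is hop 1 at cycle 17.
t0 = cyc[1] − L = 17 − 3 = 14.

t0 = 14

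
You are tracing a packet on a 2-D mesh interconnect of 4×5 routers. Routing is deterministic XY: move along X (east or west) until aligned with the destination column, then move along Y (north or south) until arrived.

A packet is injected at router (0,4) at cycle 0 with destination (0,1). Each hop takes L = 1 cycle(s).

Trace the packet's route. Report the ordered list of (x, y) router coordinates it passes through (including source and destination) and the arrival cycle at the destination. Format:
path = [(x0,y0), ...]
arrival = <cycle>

src (0,4)  cyc=0
S→(0,3)  cyc=1
S→(0,2)  cyc=2
S→(0,1)  cyc=3

path = [(0,4), (0,3), (0,2), (0,1)]
arrival = 3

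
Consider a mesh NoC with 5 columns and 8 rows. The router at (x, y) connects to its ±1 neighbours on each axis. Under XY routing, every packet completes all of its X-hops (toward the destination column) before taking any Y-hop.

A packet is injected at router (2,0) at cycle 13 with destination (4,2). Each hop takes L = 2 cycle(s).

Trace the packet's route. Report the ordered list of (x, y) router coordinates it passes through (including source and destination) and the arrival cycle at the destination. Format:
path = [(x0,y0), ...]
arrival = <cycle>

hop 0: (2,0) @ cyc 13
hop 1: (3,0) @ cyc 15  [E]
hop 2: (4,0) @ cyc 17  [E]
hop 3: (4,1) @ cyc 19  [N]
hop 4: (4,2) @ cyc 21  [N]

path = [(2,0), (3,0), (4,0), (4,1), (4,2)]
arrival = 21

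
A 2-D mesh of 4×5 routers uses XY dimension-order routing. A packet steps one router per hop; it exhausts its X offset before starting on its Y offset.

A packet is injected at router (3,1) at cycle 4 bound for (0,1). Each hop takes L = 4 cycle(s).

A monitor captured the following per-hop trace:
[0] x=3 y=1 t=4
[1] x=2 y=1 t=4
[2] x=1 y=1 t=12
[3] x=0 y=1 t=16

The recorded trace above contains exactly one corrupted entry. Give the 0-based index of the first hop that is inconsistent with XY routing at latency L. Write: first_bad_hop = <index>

first_bad_hop = 1

check 1→ d=(-1,0) cyc+0: BAD: Δcyc=0≠L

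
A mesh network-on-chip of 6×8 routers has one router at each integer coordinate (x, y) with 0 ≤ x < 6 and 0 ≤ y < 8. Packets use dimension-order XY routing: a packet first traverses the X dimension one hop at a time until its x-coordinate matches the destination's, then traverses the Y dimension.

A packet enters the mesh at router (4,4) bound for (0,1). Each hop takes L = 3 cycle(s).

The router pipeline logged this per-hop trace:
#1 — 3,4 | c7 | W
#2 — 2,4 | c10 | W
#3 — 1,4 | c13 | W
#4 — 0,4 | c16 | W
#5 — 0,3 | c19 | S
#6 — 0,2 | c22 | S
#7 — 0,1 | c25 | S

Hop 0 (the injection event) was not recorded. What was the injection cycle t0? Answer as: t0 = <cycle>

cyc[1] = 7 and cyc[k] = t0 + k·L for every k.
Subtract one hop: t0 = 7 − 3 = 4.

t0 = 4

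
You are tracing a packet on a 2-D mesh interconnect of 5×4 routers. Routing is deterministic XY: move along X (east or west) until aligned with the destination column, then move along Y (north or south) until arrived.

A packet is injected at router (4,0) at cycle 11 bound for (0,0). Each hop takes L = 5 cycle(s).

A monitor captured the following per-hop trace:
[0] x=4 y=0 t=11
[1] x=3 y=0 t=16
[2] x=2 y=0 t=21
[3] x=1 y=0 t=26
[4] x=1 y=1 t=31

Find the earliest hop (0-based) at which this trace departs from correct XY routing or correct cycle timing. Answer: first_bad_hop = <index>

  1: Δx=-1 Δy=+0 Δt=5 [ok]
  2: Δx=-1 Δy=+0 Δt=5 [ok]
  3: Δx=-1 Δy=+0 Δt=5 [ok]
  4: Δx=+0 Δy=+1 Δt=5 [BAD: Y-move but x=1≠0]

first_bad_hop = 4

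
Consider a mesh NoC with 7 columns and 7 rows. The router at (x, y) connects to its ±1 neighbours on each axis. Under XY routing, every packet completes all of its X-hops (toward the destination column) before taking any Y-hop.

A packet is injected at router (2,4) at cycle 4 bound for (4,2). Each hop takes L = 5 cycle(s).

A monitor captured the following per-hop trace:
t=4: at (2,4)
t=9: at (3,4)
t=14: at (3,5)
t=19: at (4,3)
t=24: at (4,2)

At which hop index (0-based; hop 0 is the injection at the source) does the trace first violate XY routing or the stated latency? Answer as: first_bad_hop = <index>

hop 1: step (+1,+0), +5 cyc — ok
hop 2: step (+0,+1), +5 cyc — BAD: Y-move but x=3≠4

first_bad_hop = 2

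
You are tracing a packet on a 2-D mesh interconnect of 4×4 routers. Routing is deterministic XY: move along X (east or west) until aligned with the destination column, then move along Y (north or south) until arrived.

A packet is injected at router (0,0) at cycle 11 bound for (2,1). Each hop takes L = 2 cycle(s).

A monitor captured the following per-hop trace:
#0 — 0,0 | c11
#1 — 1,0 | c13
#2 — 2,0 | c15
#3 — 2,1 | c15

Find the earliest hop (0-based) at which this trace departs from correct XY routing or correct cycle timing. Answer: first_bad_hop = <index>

first_bad_hop = 3

[1] (+1,+0) / 2c ⇒ ok
[2] (+1,+0) / 2c ⇒ ok
[3] (+0,+1) / 0c ⇒ BAD: Δcyc=0≠L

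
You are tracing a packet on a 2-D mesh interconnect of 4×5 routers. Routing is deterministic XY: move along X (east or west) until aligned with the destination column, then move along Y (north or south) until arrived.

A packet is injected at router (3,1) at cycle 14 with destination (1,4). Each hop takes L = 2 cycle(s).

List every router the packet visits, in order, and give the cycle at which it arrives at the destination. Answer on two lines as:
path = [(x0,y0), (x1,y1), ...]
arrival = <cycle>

path = [(3,1), (2,1), (1,1), (1,2), (1,3), (1,4)]
arrival = 24

[0] x=3 y=1 t=14
[1] x=2 y=1 t=16 →W
[2] x=1 y=1 t=18 →W
[3] x=1 y=2 t=20 →N
[4] x=1 y=3 t=22 →N
[5] x=1 y=4 t=24 →N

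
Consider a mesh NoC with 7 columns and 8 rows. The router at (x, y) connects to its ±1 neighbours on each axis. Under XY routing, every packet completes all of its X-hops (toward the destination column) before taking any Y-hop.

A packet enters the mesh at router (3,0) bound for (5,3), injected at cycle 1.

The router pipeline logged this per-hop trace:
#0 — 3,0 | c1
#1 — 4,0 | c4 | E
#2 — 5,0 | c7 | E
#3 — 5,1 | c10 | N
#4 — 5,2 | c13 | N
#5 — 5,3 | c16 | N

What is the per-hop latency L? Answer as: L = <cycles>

cyc[1] − cyc[0] = 4 − 1 = 3.
That increment is L by definition: L = 3.

L = 3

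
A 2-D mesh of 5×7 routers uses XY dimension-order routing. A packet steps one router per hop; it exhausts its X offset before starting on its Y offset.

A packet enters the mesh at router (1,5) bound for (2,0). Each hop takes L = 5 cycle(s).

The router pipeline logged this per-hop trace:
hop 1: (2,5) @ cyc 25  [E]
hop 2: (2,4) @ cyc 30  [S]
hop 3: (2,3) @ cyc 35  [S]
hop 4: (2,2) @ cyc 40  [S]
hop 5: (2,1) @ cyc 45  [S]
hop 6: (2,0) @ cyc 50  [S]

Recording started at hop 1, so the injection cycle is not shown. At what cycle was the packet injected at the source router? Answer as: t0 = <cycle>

t0 = 20

Hop 1 reached at cycle 25; hop k is at t0 + k·L.
Subtract one hop: t0 = 25 − 5 = 20.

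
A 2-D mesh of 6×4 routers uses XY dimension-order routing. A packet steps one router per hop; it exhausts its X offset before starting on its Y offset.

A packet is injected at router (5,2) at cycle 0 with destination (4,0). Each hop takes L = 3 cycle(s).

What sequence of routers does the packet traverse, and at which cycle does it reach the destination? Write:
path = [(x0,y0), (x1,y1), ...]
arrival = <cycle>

  0. router=(5,2) cycle=0 (inject)
  1. router=(4,2) cycle=3 dir=W
  2. router=(4,1) cycle=6 dir=S
  3. router=(4,0) cycle=9 dir=S

path = [(5,2), (4,2), (4,1), (4,0)]
arrival = 9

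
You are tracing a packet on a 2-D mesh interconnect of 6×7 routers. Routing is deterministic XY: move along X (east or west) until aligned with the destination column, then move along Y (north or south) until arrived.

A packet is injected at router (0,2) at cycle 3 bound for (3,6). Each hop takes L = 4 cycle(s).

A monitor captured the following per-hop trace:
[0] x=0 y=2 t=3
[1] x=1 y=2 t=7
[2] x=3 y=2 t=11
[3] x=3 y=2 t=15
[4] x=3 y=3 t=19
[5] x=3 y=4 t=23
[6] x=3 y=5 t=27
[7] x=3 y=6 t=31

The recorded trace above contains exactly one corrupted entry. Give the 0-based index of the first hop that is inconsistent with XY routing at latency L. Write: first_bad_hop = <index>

check 1→ d=(1,0) cyc+4: ok
check 2→ d=(2,0) cyc+4: BAD: non-unit step

first_bad_hop = 2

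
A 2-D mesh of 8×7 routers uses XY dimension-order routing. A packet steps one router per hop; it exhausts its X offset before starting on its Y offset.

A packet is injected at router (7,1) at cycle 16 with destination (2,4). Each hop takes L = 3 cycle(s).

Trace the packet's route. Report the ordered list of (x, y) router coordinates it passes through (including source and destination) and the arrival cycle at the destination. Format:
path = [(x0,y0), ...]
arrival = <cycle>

path = [(7,1), (6,1), (5,1), (4,1), (3,1), (2,1), (2,2), (2,3), (2,4)]
arrival = 40

hop 0: (7,1) @ cyc 16
hop 1: (6,1) @ cyc 19  [W]
hop 2: (5,1) @ cyc 22  [W]
hop 3: (4,1) @ cyc 25  [W]
hop 4: (3,1) @ cyc 28  [W]
hop 5: (2,1) @ cyc 31  [W]
hop 6: (2,2) @ cyc 34  [N]
hop 7: (2,3) @ cyc 37  [N]
hop 8: (2,4) @ cyc 40  [N]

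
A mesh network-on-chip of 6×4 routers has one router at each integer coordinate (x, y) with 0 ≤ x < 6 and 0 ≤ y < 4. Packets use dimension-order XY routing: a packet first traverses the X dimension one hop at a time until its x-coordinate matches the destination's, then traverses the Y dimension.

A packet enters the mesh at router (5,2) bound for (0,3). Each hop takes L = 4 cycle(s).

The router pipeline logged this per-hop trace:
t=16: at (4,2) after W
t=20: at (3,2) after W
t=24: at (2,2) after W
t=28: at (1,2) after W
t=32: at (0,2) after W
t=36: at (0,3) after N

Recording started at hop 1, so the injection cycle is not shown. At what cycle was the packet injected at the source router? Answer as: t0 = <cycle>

t0 = 12

At hop 1 the cycle is 16; in general cyc_k = t0 + kL.
t0 = cyc[1] − L = 16 − 4 = 12.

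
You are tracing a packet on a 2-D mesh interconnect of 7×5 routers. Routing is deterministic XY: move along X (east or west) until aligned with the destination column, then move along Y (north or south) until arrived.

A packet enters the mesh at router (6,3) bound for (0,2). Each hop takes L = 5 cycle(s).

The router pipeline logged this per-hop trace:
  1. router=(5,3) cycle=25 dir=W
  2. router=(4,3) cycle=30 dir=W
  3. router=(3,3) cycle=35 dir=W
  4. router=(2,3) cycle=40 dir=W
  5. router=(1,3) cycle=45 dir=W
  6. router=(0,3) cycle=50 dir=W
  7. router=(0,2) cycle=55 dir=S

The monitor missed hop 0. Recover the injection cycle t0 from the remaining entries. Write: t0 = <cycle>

Hop 1 reached at cycle 25; hop k is at t0 + k·L.
Therefore t0 = 25 − L = 20.

t0 = 20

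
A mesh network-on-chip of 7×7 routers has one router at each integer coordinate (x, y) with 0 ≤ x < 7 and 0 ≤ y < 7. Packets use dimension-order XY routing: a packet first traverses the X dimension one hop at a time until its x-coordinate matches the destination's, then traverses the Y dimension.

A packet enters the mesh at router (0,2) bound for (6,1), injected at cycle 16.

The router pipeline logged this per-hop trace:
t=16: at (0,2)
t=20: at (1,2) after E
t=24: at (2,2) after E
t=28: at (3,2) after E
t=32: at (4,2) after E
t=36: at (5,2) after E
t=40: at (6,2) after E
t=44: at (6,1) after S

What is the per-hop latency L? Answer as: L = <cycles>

L = 4

cyc[1] − cyc[0] = 20 − 16 = 4.
Per-hop latency L = Δcyc = 4.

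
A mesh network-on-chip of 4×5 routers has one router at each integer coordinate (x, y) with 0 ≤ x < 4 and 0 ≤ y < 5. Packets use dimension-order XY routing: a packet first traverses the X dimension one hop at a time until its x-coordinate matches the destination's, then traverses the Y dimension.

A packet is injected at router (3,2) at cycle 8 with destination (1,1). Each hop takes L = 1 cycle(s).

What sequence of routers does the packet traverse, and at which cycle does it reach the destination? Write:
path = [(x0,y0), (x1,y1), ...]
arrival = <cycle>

path = [(3,2), (2,2), (1,2), (1,1)]
arrival = 11

#0 — 3,2 | c8
#1 — 2,2 | c9 | W
#2 — 1,2 | c10 | W
#3 — 1,1 | c11 | S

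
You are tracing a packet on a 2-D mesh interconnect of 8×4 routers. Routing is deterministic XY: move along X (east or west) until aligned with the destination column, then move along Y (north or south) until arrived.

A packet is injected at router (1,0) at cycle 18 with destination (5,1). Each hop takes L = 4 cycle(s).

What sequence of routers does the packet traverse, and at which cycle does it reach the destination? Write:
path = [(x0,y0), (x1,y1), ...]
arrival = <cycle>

path = [(1,0), (2,0), (3,0), (4,0), (5,0), (5,1)]
arrival = 38

  0. router=(1,0) cycle=18 (inject)
  1. router=(2,0) cycle=22 dir=E
  2. router=(3,0) cycle=26 dir=E
  3. router=(4,0) cycle=30 dir=E
  4. router=(5,0) cycle=34 dir=E
  5. router=(5,1) cycle=38 dir=N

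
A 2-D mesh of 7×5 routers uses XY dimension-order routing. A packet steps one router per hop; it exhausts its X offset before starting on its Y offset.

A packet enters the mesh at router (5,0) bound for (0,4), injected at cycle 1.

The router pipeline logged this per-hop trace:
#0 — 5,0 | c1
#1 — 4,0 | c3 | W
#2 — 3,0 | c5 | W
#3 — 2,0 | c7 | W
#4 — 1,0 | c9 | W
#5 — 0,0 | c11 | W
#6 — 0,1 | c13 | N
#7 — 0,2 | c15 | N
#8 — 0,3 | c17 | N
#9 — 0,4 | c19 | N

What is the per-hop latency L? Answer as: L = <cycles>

L = 2

From hop 0 (1) to hop 1 (3): +2 cycles.
That increment is L by definition: L = 2.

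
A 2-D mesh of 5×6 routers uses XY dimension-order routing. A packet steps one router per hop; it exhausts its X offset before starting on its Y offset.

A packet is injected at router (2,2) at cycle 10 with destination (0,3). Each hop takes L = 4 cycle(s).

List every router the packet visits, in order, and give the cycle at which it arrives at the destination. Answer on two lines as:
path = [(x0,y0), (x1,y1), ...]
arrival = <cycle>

path = [(2,2), (1,2), (0,2), (0,3)]
arrival = 22

  0. router=(2,2) cycle=10 (inject)
  1. router=(1,2) cycle=14 dir=W
  2. router=(0,2) cycle=18 dir=W
  3. router=(0,3) cycle=22 dir=N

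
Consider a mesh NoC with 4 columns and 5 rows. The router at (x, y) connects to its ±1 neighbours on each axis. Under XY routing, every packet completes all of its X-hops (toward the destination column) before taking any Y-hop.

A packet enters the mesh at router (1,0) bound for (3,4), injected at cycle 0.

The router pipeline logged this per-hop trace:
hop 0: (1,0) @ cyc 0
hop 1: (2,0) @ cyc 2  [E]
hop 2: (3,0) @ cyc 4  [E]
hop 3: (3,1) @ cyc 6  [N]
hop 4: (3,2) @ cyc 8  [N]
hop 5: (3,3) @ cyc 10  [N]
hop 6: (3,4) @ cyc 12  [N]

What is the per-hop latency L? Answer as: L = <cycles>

cyc[1] − cyc[0] = 2 − 0 = 2.
That increment is L by definition: L = 2.

L = 2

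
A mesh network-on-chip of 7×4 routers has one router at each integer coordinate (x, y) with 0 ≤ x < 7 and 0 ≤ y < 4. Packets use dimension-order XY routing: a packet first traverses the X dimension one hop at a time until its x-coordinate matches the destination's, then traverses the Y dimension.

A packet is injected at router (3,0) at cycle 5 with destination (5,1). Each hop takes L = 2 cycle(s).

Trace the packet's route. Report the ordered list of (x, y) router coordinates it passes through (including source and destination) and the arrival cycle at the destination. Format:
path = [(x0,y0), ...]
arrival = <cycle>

src (3,0)  cyc=5
E→(4,0)  cyc=7
E→(5,0)  cyc=9
N→(5,1)  cyc=11

path = [(3,0), (4,0), (5,0), (5,1)]
arrival = 11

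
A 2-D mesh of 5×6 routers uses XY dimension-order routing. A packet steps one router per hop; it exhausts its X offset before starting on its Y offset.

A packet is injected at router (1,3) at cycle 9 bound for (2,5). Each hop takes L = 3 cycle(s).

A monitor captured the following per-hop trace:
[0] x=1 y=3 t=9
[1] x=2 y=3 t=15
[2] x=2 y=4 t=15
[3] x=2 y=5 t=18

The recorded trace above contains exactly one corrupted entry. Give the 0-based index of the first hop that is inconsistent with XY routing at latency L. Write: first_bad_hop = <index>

[1] (+1,+0) / 6c ⇒ BAD: Δcyc=6≠L

first_bad_hop = 1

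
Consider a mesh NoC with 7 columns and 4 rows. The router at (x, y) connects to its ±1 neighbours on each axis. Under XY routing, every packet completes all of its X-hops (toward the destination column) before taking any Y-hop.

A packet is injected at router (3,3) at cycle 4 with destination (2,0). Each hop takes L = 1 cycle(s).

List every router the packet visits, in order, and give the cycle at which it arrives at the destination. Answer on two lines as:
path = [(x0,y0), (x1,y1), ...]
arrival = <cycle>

#0 — 3,3 | c4
#1 — 2,3 | c5 | W
#2 — 2,2 | c6 | S
#3 — 2,1 | c7 | S
#4 — 2,0 | c8 | S

path = [(3,3), (2,3), (2,2), (2,1), (2,0)]
arrival = 8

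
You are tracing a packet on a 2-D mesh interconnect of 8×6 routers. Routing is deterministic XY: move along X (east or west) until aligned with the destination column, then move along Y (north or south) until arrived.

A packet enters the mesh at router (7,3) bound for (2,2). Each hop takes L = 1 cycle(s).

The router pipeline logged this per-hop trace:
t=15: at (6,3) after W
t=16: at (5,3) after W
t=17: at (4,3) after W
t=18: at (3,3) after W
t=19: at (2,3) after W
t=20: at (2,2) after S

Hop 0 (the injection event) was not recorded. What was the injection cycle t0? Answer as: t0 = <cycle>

The first recorded entry is hop 1 at cycle 15.
Subtract one hop: t0 = 15 − 1 = 14.

t0 = 14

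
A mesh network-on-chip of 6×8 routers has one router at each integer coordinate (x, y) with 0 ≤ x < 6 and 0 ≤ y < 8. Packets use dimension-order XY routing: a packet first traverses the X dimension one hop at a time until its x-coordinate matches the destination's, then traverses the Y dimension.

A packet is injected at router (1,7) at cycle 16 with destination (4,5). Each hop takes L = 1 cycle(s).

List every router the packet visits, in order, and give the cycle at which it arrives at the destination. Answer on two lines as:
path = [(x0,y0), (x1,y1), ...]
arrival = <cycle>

path = [(1,7), (2,7), (3,7), (4,7), (4,6), (4,5)]
arrival = 21

[0] x=1 y=7 t=16
[1] x=2 y=7 t=17 →E
[2] x=3 y=7 t=18 →E
[3] x=4 y=7 t=19 →E
[4] x=4 y=6 t=20 →S
[5] x=4 y=5 t=21 →S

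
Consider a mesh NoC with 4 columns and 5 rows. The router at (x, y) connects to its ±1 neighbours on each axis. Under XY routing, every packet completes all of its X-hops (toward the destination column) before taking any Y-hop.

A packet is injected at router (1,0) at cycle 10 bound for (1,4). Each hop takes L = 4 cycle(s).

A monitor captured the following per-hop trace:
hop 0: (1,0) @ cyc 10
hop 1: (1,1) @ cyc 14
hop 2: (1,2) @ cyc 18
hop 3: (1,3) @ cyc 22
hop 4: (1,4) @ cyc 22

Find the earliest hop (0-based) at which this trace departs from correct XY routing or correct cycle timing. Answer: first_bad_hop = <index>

check 1→ d=(0,1) cyc+4: ok
check 2→ d=(0,1) cyc+4: ok
check 3→ d=(0,1) cyc+4: ok
check 4→ d=(0,1) cyc+0: BAD: Δcyc=0≠L

first_bad_hop = 4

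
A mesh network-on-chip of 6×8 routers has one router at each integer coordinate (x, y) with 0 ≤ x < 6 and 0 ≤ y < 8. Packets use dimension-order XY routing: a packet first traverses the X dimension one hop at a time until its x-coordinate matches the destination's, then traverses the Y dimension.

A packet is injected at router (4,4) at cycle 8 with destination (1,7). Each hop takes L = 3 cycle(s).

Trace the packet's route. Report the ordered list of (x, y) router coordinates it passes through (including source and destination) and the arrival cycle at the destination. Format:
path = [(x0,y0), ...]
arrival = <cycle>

  0. router=(4,4) cycle=8 (inject)
  1. router=(3,4) cycle=11 dir=W
  2. router=(2,4) cycle=14 dir=W
  3. router=(1,4) cycle=17 dir=W
  4. router=(1,5) cycle=20 dir=N
  5. router=(1,6) cycle=23 dir=N
  6. router=(1,7) cycle=26 dir=N

path = [(4,4), (3,4), (2,4), (1,4), (1,5), (1,6), (1,7)]
arrival = 26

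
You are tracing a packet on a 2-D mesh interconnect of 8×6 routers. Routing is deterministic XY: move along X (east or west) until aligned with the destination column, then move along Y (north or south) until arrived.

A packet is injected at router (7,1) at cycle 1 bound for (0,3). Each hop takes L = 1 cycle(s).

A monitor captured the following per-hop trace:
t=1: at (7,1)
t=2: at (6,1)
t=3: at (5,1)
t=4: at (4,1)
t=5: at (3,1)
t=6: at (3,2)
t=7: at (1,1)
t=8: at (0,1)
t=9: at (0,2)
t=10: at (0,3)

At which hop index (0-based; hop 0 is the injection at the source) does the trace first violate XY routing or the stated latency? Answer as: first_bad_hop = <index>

check 1→ d=(-1,0) cyc+1: ok
check 2→ d=(-1,0) cyc+1: ok
check 3→ d=(-1,0) cyc+1: ok
check 4→ d=(-1,0) cyc+1: ok
check 5→ d=(0,1) cyc+1: BAD: Y-move but x=3≠0

first_bad_hop = 5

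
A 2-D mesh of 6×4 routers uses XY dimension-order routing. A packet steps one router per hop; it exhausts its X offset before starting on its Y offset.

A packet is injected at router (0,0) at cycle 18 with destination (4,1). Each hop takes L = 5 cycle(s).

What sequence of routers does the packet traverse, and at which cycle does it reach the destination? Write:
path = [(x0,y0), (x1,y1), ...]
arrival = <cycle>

path = [(0,0), (1,0), (2,0), (3,0), (4,0), (4,1)]
arrival = 43

  0. router=(0,0) cycle=18 (inject)
  1. router=(1,0) cycle=23 dir=E
  2. router=(2,0) cycle=28 dir=E
  3. router=(3,0) cycle=33 dir=E
  4. router=(4,0) cycle=38 dir=E
  5. router=(4,1) cycle=43 dir=N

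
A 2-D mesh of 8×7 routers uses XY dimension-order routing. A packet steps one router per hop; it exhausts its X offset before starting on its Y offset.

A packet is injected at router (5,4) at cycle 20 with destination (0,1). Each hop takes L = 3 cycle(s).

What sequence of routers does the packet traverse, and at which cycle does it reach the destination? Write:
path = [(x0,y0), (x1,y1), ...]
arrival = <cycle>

path = [(5,4), (4,4), (3,4), (2,4), (1,4), (0,4), (0,3), (0,2), (0,1)]
arrival = 44

#0 — 5,4 | c20
#1 — 4,4 | c23 | W
#2 — 3,4 | c26 | W
#3 — 2,4 | c29 | W
#4 — 1,4 | c32 | W
#5 — 0,4 | c35 | W
#6 — 0,3 | c38 | S
#7 — 0,2 | c41 | S
#8 — 0,1 | c44 | S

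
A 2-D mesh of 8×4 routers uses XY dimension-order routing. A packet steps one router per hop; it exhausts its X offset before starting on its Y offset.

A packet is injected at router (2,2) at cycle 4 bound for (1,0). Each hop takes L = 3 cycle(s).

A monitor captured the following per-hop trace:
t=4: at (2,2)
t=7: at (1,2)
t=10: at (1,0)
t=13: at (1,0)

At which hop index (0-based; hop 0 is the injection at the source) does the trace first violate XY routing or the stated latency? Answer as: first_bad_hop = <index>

hop 1: step (-1,+0), +3 cyc — ok
hop 2: step (+0,-2), +3 cyc — BAD: non-unit step

first_bad_hop = 2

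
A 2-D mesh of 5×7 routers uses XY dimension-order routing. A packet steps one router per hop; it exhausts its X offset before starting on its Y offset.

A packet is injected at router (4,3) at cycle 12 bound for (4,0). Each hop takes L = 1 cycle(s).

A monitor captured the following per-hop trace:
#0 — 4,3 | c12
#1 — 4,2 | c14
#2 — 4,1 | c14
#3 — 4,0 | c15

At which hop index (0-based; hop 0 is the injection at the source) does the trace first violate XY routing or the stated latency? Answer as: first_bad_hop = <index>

first_bad_hop = 1

hop 1: step (+0,-1), +2 cyc — BAD: Δcyc=2≠L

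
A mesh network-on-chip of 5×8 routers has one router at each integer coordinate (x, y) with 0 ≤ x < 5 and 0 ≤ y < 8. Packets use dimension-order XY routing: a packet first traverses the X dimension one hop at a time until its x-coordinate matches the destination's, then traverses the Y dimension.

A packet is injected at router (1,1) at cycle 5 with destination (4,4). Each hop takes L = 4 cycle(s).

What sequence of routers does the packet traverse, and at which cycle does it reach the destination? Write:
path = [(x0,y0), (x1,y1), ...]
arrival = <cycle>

path = [(1,1), (2,1), (3,1), (4,1), (4,2), (4,3), (4,4)]
arrival = 29

hop 0: (1,1) @ cyc 5
hop 1: (2,1) @ cyc 9  [E]
hop 2: (3,1) @ cyc 13  [E]
hop 3: (4,1) @ cyc 17  [E]
hop 4: (4,2) @ cyc 21  [N]
hop 5: (4,3) @ cyc 25  [N]
hop 6: (4,4) @ cyc 29  [N]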